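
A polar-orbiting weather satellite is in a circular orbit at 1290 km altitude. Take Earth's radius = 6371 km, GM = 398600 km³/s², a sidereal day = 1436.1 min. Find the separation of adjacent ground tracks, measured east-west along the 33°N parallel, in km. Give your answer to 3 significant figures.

Semi-major axis a = 6371 + 1290 = 7661 km. Period T = 2π√(a³/μ) = 2π√(7661³/398600) = 6673.3 s = 111.22 min.
Node shift per orbit = (6673.3/86166) × 360° = 27.88°.
Equatorial spacing = 27.88 × 111.2 km/° = 3100 km.
At 33° latitude, spacing = 3100 × cos(33°) = 2600 km.

2600 km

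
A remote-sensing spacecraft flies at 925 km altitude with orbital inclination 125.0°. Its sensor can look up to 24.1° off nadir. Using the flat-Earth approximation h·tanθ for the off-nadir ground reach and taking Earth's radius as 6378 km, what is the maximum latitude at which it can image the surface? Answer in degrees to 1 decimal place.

58.7°

Retrograde orbit: the ground track reaches ±(180° − i) = ±(180 − 125.0) = ±55.0°.
Sensor half-swath on the ground ≈ 925·tan(24.1°) = 414 km = 3.72° of latitude.
Maximum observable latitude ≈ 55.0 + 3.72 = 58.7°.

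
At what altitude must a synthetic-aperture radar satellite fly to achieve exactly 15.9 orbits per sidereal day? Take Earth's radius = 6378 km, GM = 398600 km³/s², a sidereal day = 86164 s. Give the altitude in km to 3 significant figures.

290 km

Required period T = 86164 / 15.9 = 5419.1 s.
From T = 2π√(a³/μ): a = (μ T²/4π²)^(1/3) = (398600 × 5419.1² / 4π²)^(1/3) = 6668 km.
Altitude h = a − R = 6668 − 6378 = 290 km.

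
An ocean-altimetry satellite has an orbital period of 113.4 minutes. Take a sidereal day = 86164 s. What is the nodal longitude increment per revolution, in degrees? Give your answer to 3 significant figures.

28.4°

T = 113.4 min = 6804.0 s.
During one orbit Earth rotates (6804.0 / 86164) × 360° = 28.43°.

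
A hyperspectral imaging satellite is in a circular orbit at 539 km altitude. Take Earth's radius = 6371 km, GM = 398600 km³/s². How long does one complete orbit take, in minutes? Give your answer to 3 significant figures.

95.3 min

Semi-major axis a = 6371 + 539 = 6910 km. Period T = 2π√(a³/μ) = 2π√(6910³/398600) = 5716.5 s = 95.27 min.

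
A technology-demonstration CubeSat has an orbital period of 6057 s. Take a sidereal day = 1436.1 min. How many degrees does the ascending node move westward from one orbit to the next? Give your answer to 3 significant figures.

25.3°

During one orbit Earth rotates (6057.0 / 86166) × 360° = 25.31°.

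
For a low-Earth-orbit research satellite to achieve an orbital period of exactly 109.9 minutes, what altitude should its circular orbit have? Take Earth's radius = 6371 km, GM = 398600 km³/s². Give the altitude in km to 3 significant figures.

T = 109.9 min = 6594.0 s.
From T = 2π√(a³/μ): a = (μ T²/4π²)^(1/3) = (398600 × 6594.0² / 4π²)^(1/3) = 7600 km.
Altitude h = a − R = 7600 − 6371 = 1229 km.

1230 km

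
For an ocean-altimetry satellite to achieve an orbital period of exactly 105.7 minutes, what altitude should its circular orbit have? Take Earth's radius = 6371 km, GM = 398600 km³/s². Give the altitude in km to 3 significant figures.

1030 km

T = 105.7 min = 6342.0 s.
From T = 2π√(a³/μ): a = (μ T²/4π²)^(1/3) = (398600 × 6342.0² / 4π²)^(1/3) = 7405 km.
Altitude h = a − R = 7405 − 6371 = 1034 km.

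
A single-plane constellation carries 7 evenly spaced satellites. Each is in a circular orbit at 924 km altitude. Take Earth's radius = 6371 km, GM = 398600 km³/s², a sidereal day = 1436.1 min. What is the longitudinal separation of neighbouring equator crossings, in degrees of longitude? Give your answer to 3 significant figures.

Semi-major axis a = 6371 + 924 = 7295 km. Period T = 2π√(a³/μ) = 2π√(7295³/398600) = 6200.8 s = 103.35 min.
Single-satellite node shift = (6200.8/86166) × 360° = 25.91°.
With 7 satellites evenly phased, successive equator crossings are 25.91/7 = 3.701° apart.

3.70°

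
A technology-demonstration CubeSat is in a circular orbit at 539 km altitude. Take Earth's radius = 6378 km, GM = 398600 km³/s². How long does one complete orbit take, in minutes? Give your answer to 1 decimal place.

Semi-major axis a = 6378 + 539 = 6917 km. Period T = 2π√(a³/μ) = 2π√(6917³/398600) = 5725.2 s = 95.42 min.

95.4 min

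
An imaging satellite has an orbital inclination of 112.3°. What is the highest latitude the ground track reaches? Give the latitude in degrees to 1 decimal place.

Retrograde orbit: the ground track reaches ±(180° − i) = ±(180 − 112.3) = ±67.7°.

67.7°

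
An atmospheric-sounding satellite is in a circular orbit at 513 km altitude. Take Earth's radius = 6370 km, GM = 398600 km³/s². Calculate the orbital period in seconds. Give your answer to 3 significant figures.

Semi-major axis a = 6370 + 513 = 6883 km. Period T = 2π√(a³/μ) = 2π√(6883³/398600) = 5683.0 s = 94.72 min.

5680 seconds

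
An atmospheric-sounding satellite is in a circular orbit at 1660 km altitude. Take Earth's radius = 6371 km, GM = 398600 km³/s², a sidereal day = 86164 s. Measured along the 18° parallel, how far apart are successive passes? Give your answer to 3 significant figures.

3160 km

Semi-major axis a = 6371 + 1660 = 8031 km. Period T = 2π√(a³/μ) = 2π√(8031³/398600) = 7162.5 s = 119.38 min.
Node shift per orbit = (7162.5/86164) × 360° = 29.93°.
Equatorial spacing = 29.93 × 111.2 km/° = 3328 km.
At 18° latitude, spacing = 3328 × cos(18°) = 3165 km.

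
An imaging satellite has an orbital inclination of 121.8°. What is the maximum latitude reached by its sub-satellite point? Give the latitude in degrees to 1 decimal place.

Retrograde orbit: the ground track reaches ±(180° − i) = ±(180 − 121.8) = ±58.2°.

58.2°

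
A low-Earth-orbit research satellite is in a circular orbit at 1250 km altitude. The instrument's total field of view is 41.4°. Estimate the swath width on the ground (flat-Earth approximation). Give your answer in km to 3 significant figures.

Half-angle = 41.4°/2 = 20.7°.
Swath width ≈ 2h·tan(θ/2) = 2 × 1250 × tan(20.7°) = 944.7 km.

945 km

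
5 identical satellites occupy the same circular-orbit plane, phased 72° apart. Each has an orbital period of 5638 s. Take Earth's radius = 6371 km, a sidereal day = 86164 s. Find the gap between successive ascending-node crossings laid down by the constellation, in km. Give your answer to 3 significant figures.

Single-satellite node shift = (5638.0/86164) × 360° = 23.56°.
With 5 satellites evenly phased, successive equator crossings are 23.56/5 = 4.711° apart.
That is 4.711 × 111.2 = 524 km at the equator.

524 km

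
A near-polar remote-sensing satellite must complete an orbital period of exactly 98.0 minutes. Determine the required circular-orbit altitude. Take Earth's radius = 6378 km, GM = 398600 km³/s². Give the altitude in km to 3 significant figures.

T = 98.0 min = 5880.0 s.
From T = 2π√(a³/μ): a = (μ T²/4π²)^(1/3) = (398600 × 5880.0² / 4π²)^(1/3) = 7041 km.
Altitude h = a − R = 7041 − 6378 = 663 km.

663 km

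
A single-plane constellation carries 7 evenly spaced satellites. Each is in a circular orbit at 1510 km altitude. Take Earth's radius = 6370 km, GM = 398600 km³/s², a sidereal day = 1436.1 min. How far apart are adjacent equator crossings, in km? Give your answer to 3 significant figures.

462 km

Semi-major axis a = 6370 + 1510 = 7880 km. Period T = 2π√(a³/μ) = 2π√(7880³/398600) = 6961.5 s = 116.02 min.
Single-satellite node shift = (6961.5/86166) × 360° = 29.08°.
With 7 satellites evenly phased, successive equator crossings are 29.08/7 = 4.155° apart.
That is 4.155 × 111.2 = 462 km at the equator.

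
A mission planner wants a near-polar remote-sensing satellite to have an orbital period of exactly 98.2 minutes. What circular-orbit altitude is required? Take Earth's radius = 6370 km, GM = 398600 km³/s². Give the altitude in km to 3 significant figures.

T = 98.2 min = 5892.0 s.
From T = 2π√(a³/μ): a = (μ T²/4π²)^(1/3) = (398600 × 5892.0² / 4π²)^(1/3) = 7051 km.
Altitude h = a − R = 7051 − 6370 = 681 km.

681 km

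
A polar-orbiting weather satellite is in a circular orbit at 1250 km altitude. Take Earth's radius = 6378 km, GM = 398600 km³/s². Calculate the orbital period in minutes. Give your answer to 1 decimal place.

Semi-major axis a = 6378 + 1250 = 7628 km. Period T = 2π√(a³/μ) = 2π√(7628³/398600) = 6630.2 s = 110.50 min.

110.5 min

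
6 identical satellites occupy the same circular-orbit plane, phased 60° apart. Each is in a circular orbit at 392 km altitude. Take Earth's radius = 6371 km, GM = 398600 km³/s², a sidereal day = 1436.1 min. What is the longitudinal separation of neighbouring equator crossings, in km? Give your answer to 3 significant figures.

Semi-major axis a = 6371 + 392 = 6763 km. Period T = 2π√(a³/μ) = 2π√(6763³/398600) = 5535.0 s = 92.25 min.
Single-satellite node shift = (5535.0/86166) × 360° = 23.13°.
With 6 satellites evenly phased, successive equator crossings are 23.13/6 = 3.854° apart.
That is 3.854 × 111.2 = 429 km at the equator.

429 km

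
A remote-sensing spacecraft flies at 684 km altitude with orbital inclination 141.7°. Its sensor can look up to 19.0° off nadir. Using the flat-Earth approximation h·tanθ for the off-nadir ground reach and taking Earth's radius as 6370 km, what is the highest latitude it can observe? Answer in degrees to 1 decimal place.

Retrograde orbit: the ground track reaches ±(180° − i) = ±(180 − 141.7) = ±38.3°.
Sensor half-swath on the ground ≈ 684·tan(19.0°) = 236 km = 2.12° of latitude.
Maximum observable latitude ≈ 38.3 + 2.12 = 40.4°.

40.4°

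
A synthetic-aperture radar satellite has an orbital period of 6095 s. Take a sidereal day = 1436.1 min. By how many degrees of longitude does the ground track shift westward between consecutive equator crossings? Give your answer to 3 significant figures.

During one orbit Earth rotates (6095.0 / 86166) × 360° = 25.46°.

25.5°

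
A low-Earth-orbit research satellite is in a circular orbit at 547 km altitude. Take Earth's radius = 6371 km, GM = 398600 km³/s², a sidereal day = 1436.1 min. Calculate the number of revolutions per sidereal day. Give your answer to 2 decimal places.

Semi-major axis a = 6371 + 547 = 6918 km. Period T = 2π√(a³/μ) = 2π√(6918³/398600) = 5726.4 s = 95.44 min.
Orbits per sidereal day = 86166 / 5726.4 = 15.047.

15.05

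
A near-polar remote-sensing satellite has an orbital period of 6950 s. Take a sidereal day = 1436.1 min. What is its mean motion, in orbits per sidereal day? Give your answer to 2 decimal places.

12.40

Orbits per sidereal day = 86166 / 6950.0 = 12.398.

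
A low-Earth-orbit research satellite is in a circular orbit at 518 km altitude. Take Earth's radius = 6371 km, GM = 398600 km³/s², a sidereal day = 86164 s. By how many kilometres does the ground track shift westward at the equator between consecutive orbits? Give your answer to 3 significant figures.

2640 km

Semi-major axis a = 6371 + 518 = 6889 km. Period T = 2π√(a³/μ) = 2π√(6889³/398600) = 5690.4 s = 94.84 min.
During one orbit Earth rotates (5690.4 / 86164) × 360° = 23.78°.
At the equator that is 23.78° × (2π·6371/360) km/° = 23.78 × 111.2 = 2644 km.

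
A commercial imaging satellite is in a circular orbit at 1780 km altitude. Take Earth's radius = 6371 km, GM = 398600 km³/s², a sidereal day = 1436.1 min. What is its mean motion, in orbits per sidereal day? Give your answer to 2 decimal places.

11.77

Semi-major axis a = 6371 + 1780 = 8151 km. Period T = 2π√(a³/μ) = 2π√(8151³/398600) = 7323.6 s = 122.06 min.
Orbits per sidereal day = 86166 / 7323.6 = 11.765.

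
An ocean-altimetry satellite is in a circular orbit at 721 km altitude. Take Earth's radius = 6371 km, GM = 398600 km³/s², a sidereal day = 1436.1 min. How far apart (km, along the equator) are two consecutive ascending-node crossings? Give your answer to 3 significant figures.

Semi-major axis a = 6371 + 721 = 7092 km. Period T = 2π√(a³/μ) = 2π√(7092³/398600) = 5943.8 s = 99.06 min.
During one orbit Earth rotates (5943.8 / 86166) × 360° = 24.83°.
At the equator that is 24.83° × (2π·6371/360) km/° = 24.83 × 111.2 = 2761 km.

2760 km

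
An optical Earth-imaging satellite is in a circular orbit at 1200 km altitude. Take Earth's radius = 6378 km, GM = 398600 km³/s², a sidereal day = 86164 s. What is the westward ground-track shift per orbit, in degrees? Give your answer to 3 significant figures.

Semi-major axis a = 6378 + 1200 = 7578 km. Period T = 2π√(a³/μ) = 2π√(7578³/398600) = 6565.1 s = 109.42 min.
During one orbit Earth rotates (6565.1 / 86164) × 360° = 27.43°.

27.4°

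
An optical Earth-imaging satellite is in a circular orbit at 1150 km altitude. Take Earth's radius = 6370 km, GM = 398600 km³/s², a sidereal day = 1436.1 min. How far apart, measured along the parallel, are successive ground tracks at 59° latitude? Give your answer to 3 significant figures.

Semi-major axis a = 6370 + 1150 = 7520 km. Period T = 2π√(a³/μ) = 2π√(7520³/398600) = 6489.9 s = 108.16 min.
Node shift per orbit = (6489.9/86166) × 360° = 27.11°.
Equatorial spacing = 27.11 × 111.2 km/° = 3015 km.
At 59° latitude, spacing = 3015 × cos(59°) = 1553 km.

1550 km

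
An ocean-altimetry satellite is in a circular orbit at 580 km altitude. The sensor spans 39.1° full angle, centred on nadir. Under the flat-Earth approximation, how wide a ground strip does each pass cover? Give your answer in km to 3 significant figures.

Half-angle = 39.1°/2 = 19.55°.
Swath width ≈ 2h·tan(θ/2) = 2 × 580 × tan(19.55°) = 411.9 km.

412 km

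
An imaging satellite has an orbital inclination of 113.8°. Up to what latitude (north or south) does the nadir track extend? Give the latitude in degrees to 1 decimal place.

66.2°

Retrograde orbit: the ground track reaches ±(180° − i) = ±(180 − 113.8) = ±66.2°.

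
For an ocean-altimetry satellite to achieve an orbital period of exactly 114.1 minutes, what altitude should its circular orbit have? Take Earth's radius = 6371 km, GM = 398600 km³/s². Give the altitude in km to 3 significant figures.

1420 km

T = 114.1 min = 6846.0 s.
From T = 2π√(a³/μ): a = (μ T²/4π²)^(1/3) = (398600 × 6846.0² / 4π²)^(1/3) = 7793 km.
Altitude h = a − R = 7793 − 6371 = 1422 km.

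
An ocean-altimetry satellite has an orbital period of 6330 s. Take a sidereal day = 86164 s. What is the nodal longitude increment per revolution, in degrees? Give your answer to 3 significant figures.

During one orbit Earth rotates (6330.0 / 86164) × 360° = 26.45°.

26.4°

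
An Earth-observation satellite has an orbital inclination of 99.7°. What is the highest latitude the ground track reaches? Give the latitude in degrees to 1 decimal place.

Retrograde orbit: the ground track reaches ±(180° − i) = ±(180 − 99.7) = ±80.3°.

80.3°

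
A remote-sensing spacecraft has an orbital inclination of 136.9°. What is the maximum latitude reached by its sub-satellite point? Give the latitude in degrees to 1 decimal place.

Retrograde orbit: the ground track reaches ±(180° − i) = ±(180 − 136.9) = ±43.1°.

43.1°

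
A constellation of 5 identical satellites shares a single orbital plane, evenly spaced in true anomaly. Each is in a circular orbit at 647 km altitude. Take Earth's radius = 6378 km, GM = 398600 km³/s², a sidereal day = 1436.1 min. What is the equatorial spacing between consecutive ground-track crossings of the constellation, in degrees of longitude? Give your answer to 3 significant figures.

4.90°

Semi-major axis a = 6378 + 647 = 7025 km. Period T = 2π√(a³/μ) = 2π√(7025³/398600) = 5859.8 s = 97.66 min.
Single-satellite node shift = (5859.8/86166) × 360° = 24.48°.
With 5 satellites evenly phased, successive equator crossings are 24.48/5 = 4.896° apart.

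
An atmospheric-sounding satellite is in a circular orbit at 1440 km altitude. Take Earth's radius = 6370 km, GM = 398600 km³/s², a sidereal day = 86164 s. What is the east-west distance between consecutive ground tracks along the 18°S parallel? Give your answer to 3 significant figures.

Semi-major axis a = 6370 + 1440 = 7810 km. Period T = 2π√(a³/μ) = 2π√(7810³/398600) = 6868.9 s = 114.48 min.
Node shift per orbit = (6868.9/86164) × 360° = 28.70°.
Equatorial spacing = 28.70 × 111.2 km/° = 3191 km.
At 18° latitude, spacing = 3191 × cos(18°) = 3035 km.

3030 km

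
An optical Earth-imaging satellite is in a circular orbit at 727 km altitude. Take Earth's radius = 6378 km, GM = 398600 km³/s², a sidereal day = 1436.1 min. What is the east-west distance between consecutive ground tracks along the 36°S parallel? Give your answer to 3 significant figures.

2240 km

Semi-major axis a = 6378 + 727 = 7105 km. Period T = 2π√(a³/μ) = 2π√(7105³/398600) = 5960.2 s = 99.34 min.
Node shift per orbit = (5960.2/86166) × 360° = 24.90°.
Equatorial spacing = 24.90 × 111.3 km/° = 2772 km.
At 36° latitude, spacing = 2772 × cos(36°) = 2243 km.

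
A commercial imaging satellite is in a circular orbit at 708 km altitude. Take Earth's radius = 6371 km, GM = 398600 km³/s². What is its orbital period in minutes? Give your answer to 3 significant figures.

98.8 min

Semi-major axis a = 6371 + 708 = 7079 km. Period T = 2π√(a³/μ) = 2π√(7079³/398600) = 5927.5 s = 98.79 min.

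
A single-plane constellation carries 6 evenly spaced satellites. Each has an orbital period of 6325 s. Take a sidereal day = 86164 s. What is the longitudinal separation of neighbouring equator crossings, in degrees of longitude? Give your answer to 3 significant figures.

Single-satellite node shift = (6325.0/86164) × 360° = 26.43°.
With 6 satellites evenly phased, successive equator crossings are 26.43/6 = 4.404° apart.

4.40°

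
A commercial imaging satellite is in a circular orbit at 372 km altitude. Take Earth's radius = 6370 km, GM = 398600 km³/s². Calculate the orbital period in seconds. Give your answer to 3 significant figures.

5510 seconds

Semi-major axis a = 6370 + 372 = 6742 km. Period T = 2π√(a³/μ) = 2π√(6742³/398600) = 5509.3 s = 91.82 min.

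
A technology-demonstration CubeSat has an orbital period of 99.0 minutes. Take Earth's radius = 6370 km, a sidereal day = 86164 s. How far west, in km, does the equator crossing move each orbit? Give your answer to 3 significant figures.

T = 99.0 min = 5940.0 s.
During one orbit Earth rotates (5940.0 / 86164) × 360° = 24.82°.
At the equator that is 24.82° × (2π·6370/360) km/° = 24.82 × 111.2 = 2759 km.

2760 km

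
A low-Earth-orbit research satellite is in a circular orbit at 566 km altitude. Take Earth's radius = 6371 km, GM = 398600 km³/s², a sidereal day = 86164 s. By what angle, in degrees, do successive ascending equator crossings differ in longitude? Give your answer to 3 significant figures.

Semi-major axis a = 6371 + 566 = 6937 km. Period T = 2π√(a³/μ) = 2π√(6937³/398600) = 5750.0 s = 95.83 min.
During one orbit Earth rotates (5750.0 / 86164) × 360° = 24.02°.

24.0°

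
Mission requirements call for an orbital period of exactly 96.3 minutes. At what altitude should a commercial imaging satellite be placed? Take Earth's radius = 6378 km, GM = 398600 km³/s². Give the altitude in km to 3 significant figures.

T = 96.3 min = 5778.0 s.
From T = 2π√(a³/μ): a = (μ T²/4π²)^(1/3) = (398600 × 5778.0² / 4π²)^(1/3) = 6959 km.
Altitude h = a − R = 6959 − 6378 = 581 km.

581 km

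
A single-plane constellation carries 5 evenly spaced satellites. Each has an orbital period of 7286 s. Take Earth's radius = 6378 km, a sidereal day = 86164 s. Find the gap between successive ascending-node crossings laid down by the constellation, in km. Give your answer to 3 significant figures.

Single-satellite node shift = (7286.0/86164) × 360° = 30.44°.
With 5 satellites evenly phased, successive equator crossings are 30.44/5 = 6.088° apart.
That is 6.088 × 111.3 = 678 km at the equator.

678 km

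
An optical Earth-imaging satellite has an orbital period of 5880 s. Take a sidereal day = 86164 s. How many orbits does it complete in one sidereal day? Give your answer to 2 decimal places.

Orbits per sidereal day = 86164 / 5880.0 = 14.654.

14.65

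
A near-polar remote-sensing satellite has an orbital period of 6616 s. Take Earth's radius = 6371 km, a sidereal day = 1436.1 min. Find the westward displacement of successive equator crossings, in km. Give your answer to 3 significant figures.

3070 km

During one orbit Earth rotates (6616.0 / 86166) × 360° = 27.64°.
At the equator that is 27.64° × (2π·6371/360) km/° = 27.64 × 111.2 = 3074 km.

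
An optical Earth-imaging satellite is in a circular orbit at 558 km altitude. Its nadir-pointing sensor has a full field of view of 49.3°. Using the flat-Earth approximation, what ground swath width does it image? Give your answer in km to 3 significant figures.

Half-angle = 49.3°/2 = 24.65°.
Swath width ≈ 2h·tan(θ/2) = 2 × 558 × tan(24.65°) = 512.1 km.

512 km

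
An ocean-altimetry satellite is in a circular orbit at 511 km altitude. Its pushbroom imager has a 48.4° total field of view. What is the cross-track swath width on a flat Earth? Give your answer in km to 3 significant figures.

459 km

Half-angle = 48.4°/2 = 24.2°.
Swath width ≈ 2h·tan(θ/2) = 2 × 511 × tan(24.2°) = 459.3 km.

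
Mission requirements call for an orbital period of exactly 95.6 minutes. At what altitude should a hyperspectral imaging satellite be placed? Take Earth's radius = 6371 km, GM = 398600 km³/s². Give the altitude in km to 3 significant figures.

T = 95.6 min = 5736.0 s.
From T = 2π√(a³/μ): a = (μ T²/4π²)^(1/3) = (398600 × 5736.0² / 4π²)^(1/3) = 6926 km.
Altitude h = a − R = 6926 − 6371 = 555 km.

555 km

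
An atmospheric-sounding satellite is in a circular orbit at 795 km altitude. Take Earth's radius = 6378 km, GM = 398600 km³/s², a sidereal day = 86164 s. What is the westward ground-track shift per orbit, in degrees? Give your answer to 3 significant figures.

25.3°

Semi-major axis a = 6378 + 795 = 7173 km. Period T = 2π√(a³/μ) = 2π√(7173³/398600) = 6045.9 s = 100.77 min.
During one orbit Earth rotates (6045.9 / 86164) × 360° = 25.26°.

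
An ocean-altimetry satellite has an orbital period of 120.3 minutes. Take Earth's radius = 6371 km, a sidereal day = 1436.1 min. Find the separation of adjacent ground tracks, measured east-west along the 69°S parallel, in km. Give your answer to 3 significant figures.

1200 km

T = 120.3 min = 7218.0 s.
Node shift per orbit = (7218.0/86166) × 360° = 30.16°.
Equatorial spacing = 30.16 × 111.2 km/° = 3353 km.
At 69° latitude, spacing = 3353 × cos(69°) = 1202 km.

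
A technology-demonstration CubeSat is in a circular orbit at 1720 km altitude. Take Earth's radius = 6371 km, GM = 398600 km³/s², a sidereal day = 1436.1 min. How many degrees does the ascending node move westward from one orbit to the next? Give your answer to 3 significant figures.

30.3°

Semi-major axis a = 6371 + 1720 = 8091 km. Period T = 2π√(a³/μ) = 2π√(8091³/398600) = 7242.9 s = 120.72 min.
During one orbit Earth rotates (7242.9 / 86166) × 360° = 30.26°.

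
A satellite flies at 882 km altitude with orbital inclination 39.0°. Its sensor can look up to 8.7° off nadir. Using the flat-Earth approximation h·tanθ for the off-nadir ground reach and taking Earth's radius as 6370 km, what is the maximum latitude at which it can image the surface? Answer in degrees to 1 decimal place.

40.2°

For a prograde orbit the ground track reaches latitude ±i = ±39.0°.
Sensor half-swath on the ground ≈ 882·tan(8.7°) = 135 km = 1.21° of latitude.
Maximum observable latitude ≈ 39.0 + 1.21 = 40.2°.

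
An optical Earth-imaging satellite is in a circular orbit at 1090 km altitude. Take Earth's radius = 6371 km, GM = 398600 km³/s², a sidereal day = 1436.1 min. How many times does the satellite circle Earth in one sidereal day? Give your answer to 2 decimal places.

13.43

Semi-major axis a = 6371 + 1090 = 7461 km. Period T = 2π√(a³/μ) = 2π√(7461³/398600) = 6413.7 s = 106.89 min.
Orbits per sidereal day = 86166 / 6413.7 = 13.435.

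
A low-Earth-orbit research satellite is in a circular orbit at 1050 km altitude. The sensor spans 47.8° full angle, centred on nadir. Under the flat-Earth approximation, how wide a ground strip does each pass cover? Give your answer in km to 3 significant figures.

931 km

Half-angle = 47.8°/2 = 23.9°.
Swath width ≈ 2h·tan(θ/2) = 2 × 1050 × tan(23.9°) = 930.6 km.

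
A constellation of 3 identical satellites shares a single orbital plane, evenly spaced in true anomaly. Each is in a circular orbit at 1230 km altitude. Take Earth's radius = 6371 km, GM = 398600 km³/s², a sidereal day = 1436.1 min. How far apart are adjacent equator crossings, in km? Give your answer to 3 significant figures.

1020 km

Semi-major axis a = 6371 + 1230 = 7601 km. Period T = 2π√(a³/μ) = 2π√(7601³/398600) = 6595.0 s = 109.92 min.
Single-satellite node shift = (6595.0/86166) × 360° = 27.55°.
With 3 satellites evenly phased, successive equator crossings are 27.55/3 = 9.185° apart.
That is 9.185 × 111.2 = 1021 km at the equator.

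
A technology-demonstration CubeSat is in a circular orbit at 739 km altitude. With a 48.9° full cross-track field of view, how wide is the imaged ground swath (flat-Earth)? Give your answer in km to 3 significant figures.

672 km

Half-angle = 48.9°/2 = 24.45°.
Swath width ≈ 2h·tan(θ/2) = 2 × 739 × tan(24.45°) = 672.0 km.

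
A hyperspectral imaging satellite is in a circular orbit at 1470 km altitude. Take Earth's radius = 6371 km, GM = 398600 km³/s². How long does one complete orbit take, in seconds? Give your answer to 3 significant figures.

6910 seconds

Semi-major axis a = 6371 + 1470 = 7841 km. Period T = 2π√(a³/μ) = 2π√(7841³/398600) = 6909.8 s = 115.16 min.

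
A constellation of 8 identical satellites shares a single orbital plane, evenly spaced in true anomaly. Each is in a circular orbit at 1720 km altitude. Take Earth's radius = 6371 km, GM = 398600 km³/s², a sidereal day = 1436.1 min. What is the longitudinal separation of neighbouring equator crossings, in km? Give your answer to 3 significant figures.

421 km

Semi-major axis a = 6371 + 1720 = 8091 km. Period T = 2π√(a³/μ) = 2π√(8091³/398600) = 7242.9 s = 120.72 min.
Single-satellite node shift = (7242.9/86166) × 360° = 30.26°.
With 8 satellites evenly phased, successive equator crossings are 30.26/8 = 3.783° apart.
That is 3.783 × 111.2 = 421 km at the equator.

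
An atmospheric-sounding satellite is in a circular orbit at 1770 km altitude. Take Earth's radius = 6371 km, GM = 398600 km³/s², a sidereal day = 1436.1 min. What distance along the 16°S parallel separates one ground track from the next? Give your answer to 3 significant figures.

Semi-major axis a = 6371 + 1770 = 8141 km. Period T = 2π√(a³/μ) = 2π√(8141³/398600) = 7310.2 s = 121.84 min.
Node shift per orbit = (7310.2/86166) × 360° = 30.54°.
Equatorial spacing = 30.54 × 111.2 km/° = 3396 km.
At 16° latitude, spacing = 3396 × cos(16°) = 3265 km.

3260 km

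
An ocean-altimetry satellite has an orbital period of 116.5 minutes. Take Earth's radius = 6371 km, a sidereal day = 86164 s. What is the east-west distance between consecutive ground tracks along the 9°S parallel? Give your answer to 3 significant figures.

T = 116.5 min = 6990.0 s.
Node shift per orbit = (6990.0/86164) × 360° = 29.20°.
Equatorial spacing = 29.20 × 111.2 km/° = 3247 km.
At 9° latitude, spacing = 3247 × cos(9°) = 3207 km.

3210 km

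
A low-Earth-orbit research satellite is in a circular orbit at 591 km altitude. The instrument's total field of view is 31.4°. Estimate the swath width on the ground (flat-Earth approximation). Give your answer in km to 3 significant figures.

332 km

Half-angle = 31.4°/2 = 15.7°.
Swath width ≈ 2h·tan(θ/2) = 2 × 591 × tan(15.7°) = 332.2 km.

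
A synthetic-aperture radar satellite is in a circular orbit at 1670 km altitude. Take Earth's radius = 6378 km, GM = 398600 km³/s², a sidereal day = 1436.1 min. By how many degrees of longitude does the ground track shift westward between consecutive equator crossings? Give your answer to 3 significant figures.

Semi-major axis a = 6378 + 1670 = 8048 km. Period T = 2π√(a³/μ) = 2π√(8048³/398600) = 7185.3 s = 119.75 min.
During one orbit Earth rotates (7185.3 / 86166) × 360° = 30.02°.

30.0°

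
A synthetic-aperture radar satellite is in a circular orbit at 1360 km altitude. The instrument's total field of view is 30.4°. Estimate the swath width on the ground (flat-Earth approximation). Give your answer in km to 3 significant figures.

739 km

Half-angle = 30.4°/2 = 15.2°.
Swath width ≈ 2h·tan(θ/2) = 2 × 1360 × tan(15.2°) = 739.0 km.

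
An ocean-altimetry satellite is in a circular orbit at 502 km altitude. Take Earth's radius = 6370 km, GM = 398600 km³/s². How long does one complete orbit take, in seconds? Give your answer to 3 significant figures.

Semi-major axis a = 6370 + 502 = 6872 km. Period T = 2π√(a³/μ) = 2π√(6872³/398600) = 5669.4 s = 94.49 min.

5670 seconds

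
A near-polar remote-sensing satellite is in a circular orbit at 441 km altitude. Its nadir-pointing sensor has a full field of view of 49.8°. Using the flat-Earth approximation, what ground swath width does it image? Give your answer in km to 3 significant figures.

409 km

Half-angle = 49.8°/2 = 24.9°.
Swath width ≈ 2h·tan(θ/2) = 2 × 441 × tan(24.9°) = 409.4 km.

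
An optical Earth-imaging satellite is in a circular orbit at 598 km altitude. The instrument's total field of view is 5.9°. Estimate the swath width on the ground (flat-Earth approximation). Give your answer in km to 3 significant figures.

61.6 km

Half-angle = 5.9°/2 = 2.95°.
Swath width ≈ 2h·tan(θ/2) = 2 × 598 × tan(2.95°) = 61.6 km.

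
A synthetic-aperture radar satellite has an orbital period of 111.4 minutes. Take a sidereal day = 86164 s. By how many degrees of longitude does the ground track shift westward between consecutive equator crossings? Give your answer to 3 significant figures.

T = 111.4 min = 6684.0 s.
During one orbit Earth rotates (6684.0 / 86164) × 360° = 27.93°.

27.9°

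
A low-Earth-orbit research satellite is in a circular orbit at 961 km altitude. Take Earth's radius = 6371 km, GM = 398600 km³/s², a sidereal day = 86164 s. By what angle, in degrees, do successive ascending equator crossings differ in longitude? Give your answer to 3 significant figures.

26.1°

Semi-major axis a = 6371 + 961 = 7332 km. Period T = 2π√(a³/μ) = 2π√(7332³/398600) = 6248.1 s = 104.13 min.
During one orbit Earth rotates (6248.1 / 86164) × 360° = 26.10°.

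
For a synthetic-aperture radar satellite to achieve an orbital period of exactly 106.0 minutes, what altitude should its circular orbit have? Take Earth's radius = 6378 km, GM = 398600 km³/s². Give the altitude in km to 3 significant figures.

T = 106.0 min = 6360.0 s.
From T = 2π√(a³/μ): a = (μ T²/4π²)^(1/3) = (398600 × 6360.0² / 4π²)^(1/3) = 7419 km.
Altitude h = a − R = 7419 − 6378 = 1041 km.

1040 km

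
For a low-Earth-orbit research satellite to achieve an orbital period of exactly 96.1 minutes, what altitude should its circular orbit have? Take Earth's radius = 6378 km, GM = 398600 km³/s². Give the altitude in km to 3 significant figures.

572 km

T = 96.1 min = 5766.0 s.
From T = 2π√(a³/μ): a = (μ T²/4π²)^(1/3) = (398600 × 5766.0² / 4π²)^(1/3) = 6950 km.
Altitude h = a − R = 6950 − 6378 = 572 km.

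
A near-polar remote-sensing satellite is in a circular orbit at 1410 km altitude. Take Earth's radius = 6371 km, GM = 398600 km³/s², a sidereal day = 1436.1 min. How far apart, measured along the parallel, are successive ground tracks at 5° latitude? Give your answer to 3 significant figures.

3160 km

Semi-major axis a = 6371 + 1410 = 7781 km. Period T = 2π√(a³/μ) = 2π√(7781³/398600) = 6830.7 s = 113.84 min.
Node shift per orbit = (6830.7/86166) × 360° = 28.54°.
Equatorial spacing = 28.54 × 111.2 km/° = 3173 km.
At 5° latitude, spacing = 3173 × cos(5°) = 3161 km.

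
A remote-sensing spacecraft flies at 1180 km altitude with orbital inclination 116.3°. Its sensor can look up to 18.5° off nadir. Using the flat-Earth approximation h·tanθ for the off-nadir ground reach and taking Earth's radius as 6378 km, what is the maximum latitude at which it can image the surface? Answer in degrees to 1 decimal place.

67.2°

Retrograde orbit: the ground track reaches ±(180° − i) = ±(180 − 116.3) = ±63.7°.
Sensor half-swath on the ground ≈ 1180·tan(18.5°) = 395 km = 3.55° of latitude.
Maximum observable latitude ≈ 63.7 + 3.55 = 67.2°.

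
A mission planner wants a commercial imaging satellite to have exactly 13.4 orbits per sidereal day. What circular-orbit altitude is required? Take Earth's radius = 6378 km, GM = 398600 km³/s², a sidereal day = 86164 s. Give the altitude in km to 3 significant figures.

1100 km

Required period T = 86164 / 13.4 = 6430.1 s.
From T = 2π√(a³/μ): a = (μ T²/4π²)^(1/3) = (398600 × 6430.1² / 4π²)^(1/3) = 7474 km.
Altitude h = a − R = 7474 − 6378 = 1096 km.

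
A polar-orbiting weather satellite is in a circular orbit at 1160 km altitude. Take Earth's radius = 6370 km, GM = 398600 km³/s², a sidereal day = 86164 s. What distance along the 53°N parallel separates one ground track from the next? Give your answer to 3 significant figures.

Semi-major axis a = 6370 + 1160 = 7530 km. Period T = 2π√(a³/μ) = 2π√(7530³/398600) = 6502.8 s = 108.38 min.
Node shift per orbit = (6502.8/86164) × 360° = 27.17°.
Equatorial spacing = 27.17 × 111.2 km/° = 3021 km.
At 53° latitude, spacing = 3021 × cos(53°) = 1818 km.

1820 km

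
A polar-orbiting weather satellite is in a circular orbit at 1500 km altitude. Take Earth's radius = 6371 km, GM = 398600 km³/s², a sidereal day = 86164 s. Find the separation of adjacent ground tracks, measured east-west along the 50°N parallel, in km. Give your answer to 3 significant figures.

2080 km

Semi-major axis a = 6371 + 1500 = 7871 km. Period T = 2π√(a³/μ) = 2π√(7871³/398600) = 6949.5 s = 115.83 min.
Node shift per orbit = (6949.5/86164) × 360° = 29.04°.
Equatorial spacing = 29.04 × 111.2 km/° = 3229 km.
At 50° latitude, spacing = 3229 × cos(50°) = 2075 km.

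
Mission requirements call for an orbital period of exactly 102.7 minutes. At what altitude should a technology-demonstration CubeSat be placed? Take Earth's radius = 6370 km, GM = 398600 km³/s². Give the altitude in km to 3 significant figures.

895 km

T = 102.7 min = 6162.0 s.
From T = 2π√(a³/μ): a = (μ T²/4π²)^(1/3) = (398600 × 6162.0² / 4π²)^(1/3) = 7265 km.
Altitude h = a − R = 7265 − 6370 = 895 km.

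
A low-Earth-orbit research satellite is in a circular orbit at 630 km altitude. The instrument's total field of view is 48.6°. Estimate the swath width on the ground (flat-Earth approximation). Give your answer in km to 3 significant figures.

569 km

Half-angle = 48.6°/2 = 24.3°.
Swath width ≈ 2h·tan(θ/2) = 2 × 630 × tan(24.3°) = 568.9 km.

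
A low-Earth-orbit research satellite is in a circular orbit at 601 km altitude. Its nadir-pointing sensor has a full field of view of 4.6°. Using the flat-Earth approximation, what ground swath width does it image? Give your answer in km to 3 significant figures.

48.3 km

Half-angle = 4.6°/2 = 2.3°.
Swath width ≈ 2h·tan(θ/2) = 2 × 601 × tan(2.3°) = 48.3 km.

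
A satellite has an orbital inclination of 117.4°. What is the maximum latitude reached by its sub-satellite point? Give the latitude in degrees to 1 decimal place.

62.6°

Retrograde orbit: the ground track reaches ±(180° − i) = ±(180 − 117.4) = ±62.6°.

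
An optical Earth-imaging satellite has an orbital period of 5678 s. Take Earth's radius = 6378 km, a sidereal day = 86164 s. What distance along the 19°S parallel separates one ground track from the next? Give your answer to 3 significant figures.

Node shift per orbit = (5678.0/86164) × 360° = 23.72°.
Equatorial spacing = 23.72 × 111.3 km/° = 2641 km.
At 19° latitude, spacing = 2641 × cos(19°) = 2497 km.

2500 km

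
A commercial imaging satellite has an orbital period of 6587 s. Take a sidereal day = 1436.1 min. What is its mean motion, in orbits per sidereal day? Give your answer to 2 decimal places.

Orbits per sidereal day = 86166 / 6587.0 = 13.081.

13.08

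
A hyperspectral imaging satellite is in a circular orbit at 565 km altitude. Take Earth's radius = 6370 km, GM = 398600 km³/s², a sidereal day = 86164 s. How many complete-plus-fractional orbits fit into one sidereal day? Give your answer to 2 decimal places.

Semi-major axis a = 6370 + 565 = 6935 km. Period T = 2π√(a³/μ) = 2π√(6935³/398600) = 5747.5 s = 95.79 min.
Orbits per sidereal day = 86164 / 5747.5 = 14.991.

14.99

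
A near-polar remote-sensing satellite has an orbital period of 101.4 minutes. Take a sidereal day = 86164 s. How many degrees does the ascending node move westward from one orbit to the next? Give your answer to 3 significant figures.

T = 101.4 min = 6084.0 s.
During one orbit Earth rotates (6084.0 / 86164) × 360° = 25.42°.

25.4°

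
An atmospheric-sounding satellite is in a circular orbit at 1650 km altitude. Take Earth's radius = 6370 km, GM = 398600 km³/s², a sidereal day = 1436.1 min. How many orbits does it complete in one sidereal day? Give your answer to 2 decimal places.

12.05

Semi-major axis a = 6370 + 1650 = 8020 km. Period T = 2π√(a³/μ) = 2π√(8020³/398600) = 7147.8 s = 119.13 min.
Orbits per sidereal day = 86166 / 7147.8 = 12.055.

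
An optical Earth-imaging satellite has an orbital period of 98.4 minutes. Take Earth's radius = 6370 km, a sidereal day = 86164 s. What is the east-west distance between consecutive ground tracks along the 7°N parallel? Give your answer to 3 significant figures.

T = 98.4 min = 5904.0 s.
Node shift per orbit = (5904.0/86164) × 360° = 24.67°.
Equatorial spacing = 24.67 × 111.2 km/° = 2742 km.
At 7° latitude, spacing = 2742 × cos(7°) = 2722 km.

2720 km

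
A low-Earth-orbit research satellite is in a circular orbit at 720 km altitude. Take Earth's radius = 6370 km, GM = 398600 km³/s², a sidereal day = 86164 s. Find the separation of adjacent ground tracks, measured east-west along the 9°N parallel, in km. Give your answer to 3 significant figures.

2730 km

Semi-major axis a = 6370 + 720 = 7090 km. Period T = 2π√(a³/μ) = 2π√(7090³/398600) = 5941.3 s = 99.02 min.
Node shift per orbit = (5941.3/86164) × 360° = 24.82°.
Equatorial spacing = 24.82 × 111.2 km/° = 2760 km.
At 9° latitude, spacing = 2760 × cos(9°) = 2726 km.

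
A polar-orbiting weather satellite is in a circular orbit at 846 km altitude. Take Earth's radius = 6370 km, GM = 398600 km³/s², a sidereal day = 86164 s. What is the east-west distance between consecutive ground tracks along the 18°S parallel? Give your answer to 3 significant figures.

2690 km

Semi-major axis a = 6370 + 846 = 7216 km. Period T = 2π√(a³/μ) = 2π√(7216³/398600) = 6100.4 s = 101.67 min.
Node shift per orbit = (6100.4/86164) × 360° = 25.49°.
Equatorial spacing = 25.49 × 111.2 km/° = 2834 km.
At 18° latitude, spacing = 2834 × cos(18°) = 2695 km.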